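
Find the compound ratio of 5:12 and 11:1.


Compound ratio = (5×11) : (12×1)
= 55:12
GCD = 1
= 55:12

55:12


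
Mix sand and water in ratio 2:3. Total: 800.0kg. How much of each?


Total parts = 2 + 3 = 5
sand: 800.0 × 2/5 = 320.0kg
water: 800.0 × 3/5 = 480.0kg
= 320.0kg and 480.0kg

320.0kg and 480.0kg


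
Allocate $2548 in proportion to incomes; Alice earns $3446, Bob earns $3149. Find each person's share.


Total income = 3446 + 3149 = $6595
Alice: $2548 × 3446/6595 = $1331.37
Bob: $2548 × 3149/6595 = $1216.63
= Alice: $1331.37, Bob: $1216.63

Alice: $1331.37, Bob: $1216.63


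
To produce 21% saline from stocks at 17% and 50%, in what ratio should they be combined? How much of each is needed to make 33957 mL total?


Let x parts of 17% mix with y parts of 50%.
17x + 50y = 21(x + y)
17x + 50y = 21x + 21y
x(17 - 21) = y(21 - 50)
x/y = (50 - 21)/(21 - 17) = 29/4
Simplify: 29:4
Total parts = 33; one part = 33957/33 = 1029.00 mL
17% solution: 29×1029.00 = 29841.00 mL
50% solution: 4×1029.00 = 4116.00 mL
= ratio 29:4; 29841.00 mL and 4116.00 mL

ratio 29:4; 29841.00 mL and 4116.00 mL


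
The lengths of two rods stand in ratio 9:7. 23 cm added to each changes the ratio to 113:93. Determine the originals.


Let A = 9k, B = 7k.
(9k + 23) / (7k + 23) = 113/93
Cross-multiply: 93(9k + 23) = 113(7k + 23)
837k + 2139 = 791k + 2599
837k - 791k = 2599 - 2139
46k = 460
k = 460/46 = 10
A = 9×10 = 90, B = 7×10 = 70
= A = 90, B = 70

A = 90, B = 70


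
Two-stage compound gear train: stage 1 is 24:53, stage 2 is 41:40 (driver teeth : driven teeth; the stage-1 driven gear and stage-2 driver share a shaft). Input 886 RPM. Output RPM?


Stage 1: RPM_B = RPM_A × t_A/t_B = 886 × 24/53 = 21264/53 ≈ 401.21
B and C share a shaft → RPM_C = RPM_B
Stage 2: RPM_D = RPM_C × t_C/t_D = RPM_A × (t_A×t_C)/(t_B×t_D)
Overall ratio = (24×41)/(53×40) = 984/2120
RPM_D = 886 × 984/2120 = 871824/2120
≈ 411.24 RPM

411.24 RPM


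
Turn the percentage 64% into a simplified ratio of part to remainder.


64% means 64 parts out of 100; remainder = 36
Part : remainder = 64:36
GCD = 4
= 16:9

16:9


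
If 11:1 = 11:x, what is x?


Cross multiply: 11 × x = 1 × 11
11x = 11
x = 11 / 11
= 1.00

1.00


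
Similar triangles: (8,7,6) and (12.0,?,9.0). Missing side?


Scale factor = 12.0/8 = 1.5
Missing side = 7 × 1.5
= 10.5

10.5


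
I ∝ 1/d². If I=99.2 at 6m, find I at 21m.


I₁d₁² = I₂d₂²
I₂ = I₁ × (d₁/d₂)²
= 99.2 × (6/21)²
= 99.2 × 36/441
= 3571.2/441
≈ 8.0980

8.0980


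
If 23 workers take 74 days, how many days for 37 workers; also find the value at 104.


Inverse proportion: x × y = constant
k = 23 × 74 = 1702
At x=37: k/37 = 46.00
At x=104: k/104 = 16.37
= 46.00 and 16.37

46.00 and 16.37


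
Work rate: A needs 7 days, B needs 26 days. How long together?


Rate of A = 1/7 per day
Rate of B = 1/26 per day
Combined rate = 1/7 + 1/26 = 33/182 ≈ 0.1813 per day
Days = 1 / combined rate = 182/33
≈ 5.52 days

5.52 days


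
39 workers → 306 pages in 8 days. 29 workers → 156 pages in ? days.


Days ∝ work / workers, so d₂ = d₁ × (m₁/m₂) × (w₂/w₁)
Workers factor (inverse): 39/29 ≈ 1.3448
Work factor (direct): 156/306 ≈ 0.5098
d₂ = 8 × 39/29 × 156/306 = (8 × 39 × 156) / (29 × 306) = 48672/8874
≈ 5.48 days

5.48 days


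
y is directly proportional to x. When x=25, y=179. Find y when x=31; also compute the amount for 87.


Direct proportion: y/x = constant
k = 179/25 = 7.1600
y at x=31: k × 31 = 179 × 31 / 25 = 5549/25 = 221.96
y at x=87: k × 87 = 179 × 87 / 25 = 15573/25 = 622.92
= 221.96 and 622.92

221.96 and 622.92


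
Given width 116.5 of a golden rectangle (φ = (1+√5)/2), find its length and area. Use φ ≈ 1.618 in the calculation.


φ = (1 + √5) / 2 ≈ 1.618
Length = width × φ = 116.5 × 1.618 = 188.497
≈ 188.50
Area = width × length = 116.5 × 188.497 = 21959.9005 ≈ 21959.90
= Length: 188.50, Area: 21959.90

Length: 188.50, Area: 21959.90


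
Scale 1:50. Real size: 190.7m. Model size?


Model size = real / scale
= 190.7 / 50
= 3.8140 m

3.8140 m


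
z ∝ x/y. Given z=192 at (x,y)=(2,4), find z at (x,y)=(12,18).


z = k·x/y
Solve for k using the known point: k = z·y/x = 192×4/2 = 768/2 = 384.0000
Now evaluate at x=12, y=18:
z = k × 12 / 18 = (768 × 12) / (2 × 18) = 9216/36
= 256.0000

256.0000


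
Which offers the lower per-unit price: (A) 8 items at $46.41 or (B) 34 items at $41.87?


Deal A: $46.41/8 = $5.8013/unit
Deal B: $41.87/34 = $1.2315/unit
B is cheaper per unit
= Deal B

Deal B


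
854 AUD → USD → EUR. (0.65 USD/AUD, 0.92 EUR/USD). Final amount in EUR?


Step 1: 854 AUD × 0.65 = 555.10 USD
Step 2: 555.10 USD × 0.92 = 510.69 EUR
Implied rate AUD→EUR = 0.65 × 0.92 = 0.5980
= 510.69 EUR

510.69 EUR


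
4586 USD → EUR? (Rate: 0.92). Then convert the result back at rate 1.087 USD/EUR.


Amount × rate = 4586 × 0.92 = 4219.12 EUR
Round-trip: 4219.12 × 1.087 = 4586.18 USD
= 4219.12 EUR, then 4586.18 USD

4219.12 EUR, then 4586.18 USD


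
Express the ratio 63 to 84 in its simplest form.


GCD(63, 84) = 21
63/21 : 84/21
= 3:4

3:4


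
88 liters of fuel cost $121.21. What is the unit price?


Unit rate = total / quantity
= 121.21 / 88
= $1.38 per unit

$1.38 per unit


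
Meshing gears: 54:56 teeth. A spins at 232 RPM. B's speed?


Gear ratio = 54:56 = 27:28
RPM_B = RPM_A × (teeth_A / teeth_B)
= 232 × (54/56)
= 223.7 RPM

223.7 RPM


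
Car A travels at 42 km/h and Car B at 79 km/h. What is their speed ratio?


Ratio = 42:79
GCD = 1
Simplified = 42:79
Time ratio (same distance) = 79:42
Speed ratio = 42:79

42:79


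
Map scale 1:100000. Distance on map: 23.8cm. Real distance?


Real distance = map distance × scale
= 23.8cm × 100000
= 2380000 cm = 23800.0 m
= 23.800 km

23.800 km


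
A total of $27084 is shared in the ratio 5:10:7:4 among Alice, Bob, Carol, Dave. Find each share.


Total parts = 5 + 10 + 7 + 4 = 26
Alice: 27084 × 5/26 = 5208.46
Bob: 27084 × 10/26 = 10416.92
Carol: 27084 × 7/26 = 7291.85
Dave: 27084 × 4/26 = 4166.77
= Alice: $5208.46, Bob: $10416.92, Carol: $7291.85, Dave: $4166.77

Alice: $5208.46, Bob: $10416.92, Carol: $7291.85, Dave: $4166.77


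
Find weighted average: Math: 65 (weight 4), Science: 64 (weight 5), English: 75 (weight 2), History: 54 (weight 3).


Numerator = 65×4 + 64×5 + 75×2 + 54×3
= 260 + 320 + 150 + 162
= 892
Total weight = 14
Weighted avg = 892/14
= 63.71

63.71


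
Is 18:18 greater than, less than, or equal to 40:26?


18/18 = 1.0000
40/26 = 1.5385
1.0000 < 1.5385, so 18:18 is less
= less than

less than


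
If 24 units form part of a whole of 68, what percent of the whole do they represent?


Percentage = (part / whole) × 100
= (24 / 68) × 100
≈ 35.29%

35.29%


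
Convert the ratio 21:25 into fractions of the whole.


Total parts = 21 + 25 = 46
First part: 21/46 = 21/46
Second part: 25/46 = 25/46
= 21/46 and 25/46

21/46 and 25/46


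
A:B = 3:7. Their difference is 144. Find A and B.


Let A = 3k, B = 7k.
7k - 3k = 144
4k = 144 → k = 144/4 = 36
A = 3×36 = 108, B = 7×36 = 252
= A = 108, B = 252

A = 108, B = 252


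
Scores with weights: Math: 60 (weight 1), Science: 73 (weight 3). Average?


Numerator = 60×1 + 73×3
= 60 + 219
= 279
Total weight = 4
Weighted avg = 279/4
= 69.75

69.75


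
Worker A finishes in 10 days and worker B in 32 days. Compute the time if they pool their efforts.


Rate of A = 1/10 per day
Rate of B = 1/32 per day
Combined rate = 1/10 + 1/32 = 42/320 ≈ 0.1313 per day
Days = 1 / combined rate = 320/42
≈ 7.62 days

7.62 days


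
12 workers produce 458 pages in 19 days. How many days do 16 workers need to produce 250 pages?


Days ∝ work / workers, so d₂ = d₁ × (m₁/m₂) × (w₂/w₁)
Workers factor (inverse): 12/16 = 0.7500
Work factor (direct): 250/458 ≈ 0.5459
d₂ = 19 × 12/16 × 250/458 = (19 × 12 × 250) / (16 × 458) = 57000/7328
≈ 7.78 days

7.78 days


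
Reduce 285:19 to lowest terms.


GCD(285, 19) = 19
285/19 : 19/19
= 15:1

15:1


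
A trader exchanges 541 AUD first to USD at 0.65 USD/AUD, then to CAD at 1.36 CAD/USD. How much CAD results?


Step 1: 541 AUD × 0.65 = 351.65 USD
Step 2: 351.65 USD × 1.36 = 478.24 CAD
Implied rate AUD→CAD = 0.65 × 1.36 = 0.8840
= 478.24 CAD

478.24 CAD


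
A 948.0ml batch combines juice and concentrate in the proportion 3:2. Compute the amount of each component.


Total parts = 3 + 2 = 5
juice: 948.0 × 3/5 = 568.8ml
concentrate: 948.0 × 2/5 = 379.2ml
= 568.8ml and 379.2ml

568.8ml and 379.2ml


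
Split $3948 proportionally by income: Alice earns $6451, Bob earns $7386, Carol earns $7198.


Total income = 6451 + 7386 + 7198 = $21035
Alice: $3948 × 6451/21035 = $1210.77
Bob: $3948 × 7386/21035 = $1386.26
Carol: $3948 × 7198/21035 = $1350.97
= Alice: $1210.77, Bob: $1386.26, Carol: $1350.97

Alice: $1210.77, Bob: $1386.26, Carol: $1350.97


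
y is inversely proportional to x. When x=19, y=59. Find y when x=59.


Inverse proportion: x × y = constant
k = 19 × 59 = 1121
y₂ = k / 59 = 1121 / 59
= 19.00

19.00


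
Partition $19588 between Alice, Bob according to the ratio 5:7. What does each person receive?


Total parts = 5 + 7 = 12
Alice: 19588 × 5/12 = 8161.67
Bob: 19588 × 7/12 = 11426.33
= Alice: $8161.67, Bob: $11426.33

Alice: $8161.67, Bob: $11426.33


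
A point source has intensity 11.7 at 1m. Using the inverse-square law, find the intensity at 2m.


I₁d₁² = I₂d₂²
I₂ = I₁ × (d₁/d₂)²
= 11.7 × (1/2)²
= 11.7 × 1/4
= 11.7/4
= 2.9250

2.9250


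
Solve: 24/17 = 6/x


Cross multiply: 24 × x = 17 × 6
24x = 102
x = 102 / 24
= 4.25

4.25


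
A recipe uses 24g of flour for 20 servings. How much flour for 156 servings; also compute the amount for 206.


Direct proportion: y/x = constant
k = 24/20 = 1.2000
y at x=156: k × 156 = 24 × 156 / 20 = 3744/20 = 187.20
y at x=206: k × 206 = 24 × 206 / 20 = 4944/20 = 247.20
= 187.20 and 247.20

187.20 and 247.20


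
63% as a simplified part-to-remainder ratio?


63% means 63 parts out of 100; remainder = 37
Part : remainder = 63:37
GCD = 1
= 63:37

63:37


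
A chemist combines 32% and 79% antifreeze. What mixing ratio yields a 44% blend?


Let x parts of 32% mix with y parts of 79%.
32x + 79y = 44(x + y)
32x + 79y = 44x + 44y
x(32 - 44) = y(44 - 79)
x/y = (79 - 44)/(44 - 32) = 35/12
Simplify: 35:12
= 35:12

35:12


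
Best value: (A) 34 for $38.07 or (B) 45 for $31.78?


Deal A: $38.07/34 = $1.1197/unit
Deal B: $31.78/45 = $0.7062/unit
B is cheaper per unit
= Deal B

Deal B


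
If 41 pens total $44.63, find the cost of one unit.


Unit rate = total / quantity
= 44.63 / 41
= $1.09 per unit

$1.09 per unit


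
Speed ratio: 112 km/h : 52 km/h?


Ratio = 112:52
GCD = 4
Simplified = 28:13
Time ratio (same distance) = 13:28
Speed ratio = 28:13

28:13


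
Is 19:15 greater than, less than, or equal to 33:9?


19/15 = 1.2667
33/9 = 3.6667
1.2667 < 3.6667, so 19:15 is less
= less than

less than


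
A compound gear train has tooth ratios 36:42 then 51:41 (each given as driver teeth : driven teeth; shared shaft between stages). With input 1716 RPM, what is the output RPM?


Stage 1: RPM_B = RPM_A × t_A/t_B = 1716 × 36/42 = 61776/42 ≈ 1470.86
B and C share a shaft → RPM_C = RPM_B
Stage 2: RPM_D = RPM_C × t_C/t_D = RPM_A × (t_A×t_C)/(t_B×t_D)
Overall ratio = (36×51)/(42×41) = 1836/1722
RPM_D = 1716 × 1836/1722 = 3150576/1722
≈ 1829.60 RPM

1829.60 RPM


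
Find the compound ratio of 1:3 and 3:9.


Compound ratio = (1×3) : (3×9)
= 3:27
GCD = 3
= 1:9

1:9


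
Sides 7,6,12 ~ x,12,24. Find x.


Scale factor = 12/6 = 2
Missing side = 7 × 2
= 14.0

14.0


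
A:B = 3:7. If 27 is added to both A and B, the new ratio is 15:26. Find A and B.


Let A = 3k, B = 7k.
(3k + 27) / (7k + 27) = 15/26
Cross-multiply: 26(3k + 27) = 15(7k + 27)
78k + 702 = 105k + 405
78k - 105k = 405 - 702
-27k = -297
k = -297/-27 = 11
A = 3×11 = 33, B = 7×11 = 77
= A = 33, B = 77

A = 33, B = 77


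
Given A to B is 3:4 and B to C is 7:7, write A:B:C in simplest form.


Match B: multiply A:B by 7 → 21:28
Multiply B:C by 4 → 28:28
Combined: 21:28:28
GCD = 7
= 3:4:4

3:4:4


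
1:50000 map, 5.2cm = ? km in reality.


Real distance = map distance × scale
= 5.2cm × 50000
= 260000 cm = 2600.0 m
= 2.600 km

2.600 km


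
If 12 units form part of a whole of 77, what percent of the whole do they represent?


Percentage = (part / whole) × 100
= (12 / 77) × 100
≈ 15.58%

15.58%


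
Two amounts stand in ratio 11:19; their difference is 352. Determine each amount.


Let A = 11k, B = 19k.
19k - 11k = 352
8k = 352 → k = 352/8 = 44
A = 11×44 = 484, B = 19×44 = 836
= A = 484, B = 836

A = 484, B = 836


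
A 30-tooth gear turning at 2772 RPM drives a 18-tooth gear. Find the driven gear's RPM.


Gear ratio = 30:18 = 5:3
RPM_B = RPM_A × (teeth_A / teeth_B)
= 2772 × (30/18)
= 4620.0 RPM

4620.0 RPM


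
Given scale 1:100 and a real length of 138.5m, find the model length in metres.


Model size = real / scale
= 138.5 / 100
= 1.3850 m

1.3850 m


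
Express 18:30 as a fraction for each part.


Total parts = 18 + 30 = 48
First part: 18/48 = 3/8
Second part: 30/48 = 5/8
= 3/8 and 5/8

3/8 and 5/8


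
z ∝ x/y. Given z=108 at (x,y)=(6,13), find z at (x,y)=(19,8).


z = k·x/y
Solve for k using the known point: k = z·y/x = 108×13/6 = 1404/6 = 234.0000
Now evaluate at x=19, y=8:
z = k × 19 / 8 = (1404 × 19) / (6 × 8) = 26676/48
= 555.7500

555.7500


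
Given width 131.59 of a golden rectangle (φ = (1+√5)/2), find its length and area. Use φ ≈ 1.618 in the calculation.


φ = (1 + √5) / 2 ≈ 1.618
Length = width × φ = 131.59 × 1.618 = 212.91262
≈ 212.91
Area = width × length = 131.59 × 212.91262 = 28017.1716658 ≈ 28017.17
= Length: 212.91, Area: 28017.17

Length: 212.91, Area: 28017.17


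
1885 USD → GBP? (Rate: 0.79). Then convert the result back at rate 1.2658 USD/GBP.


Amount × rate = 1885 × 0.79 = 1489.15 GBP
Round-trip: 1489.15 × 1.2658 = 1884.97 USD
= 1489.15 GBP, then 1884.97 USD

1489.15 GBP, then 1884.97 USD


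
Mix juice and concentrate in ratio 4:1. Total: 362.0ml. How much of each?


Total parts = 4 + 1 = 5
juice: 362.0 × 4/5 = 289.6ml
concentrate: 362.0 × 1/5 = 72.4ml
= 289.6ml and 72.4ml

289.6ml and 72.4ml


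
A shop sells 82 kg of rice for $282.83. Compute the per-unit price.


Unit rate = total / quantity
= 282.83 / 82
= $3.45 per unit

$3.45 per unit


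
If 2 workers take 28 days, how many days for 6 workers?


Inverse proportion: x × y = constant
k = 2 × 28 = 56
y₂ = k / 6 = 56 / 6
= 9.33

9.33


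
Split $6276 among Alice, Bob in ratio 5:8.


Total parts = 5 + 8 = 13
Alice: 6276 × 5/13 = 2413.85
Bob: 6276 × 8/13 = 3862.15
= Alice: $2413.85, Bob: $3862.15

Alice: $2413.85, Bob: $3862.15


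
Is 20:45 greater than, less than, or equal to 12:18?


20/45 = 0.4444
12/18 = 0.6667
0.4444 < 0.6667, so 20:45 is less
= less than

less than


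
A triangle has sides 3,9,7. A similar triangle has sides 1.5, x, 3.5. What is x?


Scale factor = 1.5/3 = 0.5
Missing side = 9 × 0.5
= 4.5

4.5


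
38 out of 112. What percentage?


Percentage = (part / whole) × 100
= (38 / 112) × 100
≈ 33.93%

33.93%


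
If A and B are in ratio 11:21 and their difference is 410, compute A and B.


Let A = 11k, B = 21k.
21k - 11k = 410
10k = 410 → k = 410/10 = 41
A = 11×41 = 451, B = 21×41 = 861
= A = 451, B = 861

A = 451, B = 861


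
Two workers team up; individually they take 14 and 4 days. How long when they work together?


Rate of A = 1/14 per day
Rate of B = 1/4 per day
Combined rate = 1/14 + 1/4 = 18/56 ≈ 0.3214 per day
Days = 1 / combined rate = 56/18
≈ 3.11 days

3.11 days


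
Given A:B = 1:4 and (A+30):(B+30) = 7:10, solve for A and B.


Let A = 1k, B = 4k.
(1k + 30) / (4k + 30) = 7/10
Cross-multiply: 10(1k + 30) = 7(4k + 30)
10k + 300 = 28k + 210
10k - 28k = 210 - 300
-18k = -90
k = -90/-18 = 5
A = 1×5 = 5, B = 4×5 = 20
= A = 5, B = 20

A = 5, B = 20


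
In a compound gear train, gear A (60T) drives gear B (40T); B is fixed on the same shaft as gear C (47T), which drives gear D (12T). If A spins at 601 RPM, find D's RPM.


Stage 1: RPM_B = RPM_A × t_A/t_B = 601 × 60/40 = 36060/40 = 901.50
B and C share a shaft → RPM_C = RPM_B
Stage 2: RPM_D = RPM_C × t_C/t_D = RPM_A × (t_A×t_C)/(t_B×t_D)
Overall ratio = (60×47)/(40×12) = 2820/480
RPM_D = 601 × 2820/480 = 1694820/480
≈ 3530.88 RPM

3530.88 RPM


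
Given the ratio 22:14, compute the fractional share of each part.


Total parts = 22 + 14 = 36
First part: 22/36 = 11/18
Second part: 14/36 = 7/18
= 11/18 and 7/18

11/18 and 7/18


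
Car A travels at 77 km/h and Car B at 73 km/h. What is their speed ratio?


Ratio = 77:73
GCD = 1
Simplified = 77:73
Time ratio (same distance) = 73:77
Speed ratio = 77:73

77:73


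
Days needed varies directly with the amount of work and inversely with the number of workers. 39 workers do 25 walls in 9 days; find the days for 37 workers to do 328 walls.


Days ∝ work / workers, so d₂ = d₁ × (m₁/m₂) × (w₂/w₁)
Workers factor (inverse): 39/37 ≈ 1.0541
Work factor (direct): 328/25 = 13.1200
d₂ = 9 × 39/37 × 328/25 = (9 × 39 × 328) / (37 × 25) = 115128/925
≈ 124.46 days

124.46 days


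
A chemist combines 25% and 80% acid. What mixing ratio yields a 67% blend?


Let x parts of 25% mix with y parts of 80%.
25x + 80y = 67(x + y)
25x + 80y = 67x + 67y
x(25 - 67) = y(67 - 80)
x/y = (80 - 67)/(67 - 25) = 13/42
Simplify: 13:42
= 13:42

13:42


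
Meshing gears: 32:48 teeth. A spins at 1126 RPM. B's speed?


Gear ratio = 32:48 = 2:3
RPM_B = RPM_A × (teeth_A / teeth_B)
= 1126 × (32/48)
= 750.7 RPM

750.7 RPM


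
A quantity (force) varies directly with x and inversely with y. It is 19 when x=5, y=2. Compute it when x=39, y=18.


z = k·x/y
Solve for k using the known point: k = z·y/x = 19×2/5 = 38/5 = 7.6000
Now evaluate at x=39, y=18:
z = k × 39 / 18 = (38 × 39) / (5 × 18) = 1482/90
≈ 16.4667

16.4667


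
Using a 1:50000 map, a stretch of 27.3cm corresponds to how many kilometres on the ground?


Real distance = map distance × scale
= 27.3cm × 50000
= 1365000 cm = 13650.0 m
= 13.650 km

13.650 km


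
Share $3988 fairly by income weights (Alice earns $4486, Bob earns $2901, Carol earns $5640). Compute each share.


Total income = 4486 + 2901 + 5640 = $13027
Alice: $3988 × 4486/13027 = $1373.31
Bob: $3988 × 2901/13027 = $888.09
Carol: $3988 × 5640/13027 = $1726.59
= Alice: $1373.31, Bob: $888.09, Carol: $1726.59

Alice: $1373.31, Bob: $888.09, Carol: $1726.59


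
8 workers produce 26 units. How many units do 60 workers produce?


Direct proportion: y/x = constant
k = 26/8 = 3.2500
y₂ = k × 60 = 26 × 60 / 8 = 1560/8
= 195.00

195.00


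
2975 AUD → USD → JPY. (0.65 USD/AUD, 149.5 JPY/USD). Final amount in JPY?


Step 1: 2975 AUD × 0.65 = 1933.75 USD
Step 2: 1933.75 USD × 149.5 = 289095.63 JPY
Implied rate AUD→JPY = 0.65 × 149.5 = 97.1750
= 289095.63 JPY

289095.63 JPY


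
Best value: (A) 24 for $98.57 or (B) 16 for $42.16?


Deal A: $98.57/24 = $4.1071/unit
Deal B: $42.16/16 = $2.6350/unit
B is cheaper per unit
= Deal B

Deal B


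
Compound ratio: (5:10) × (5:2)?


Compound ratio = (5×5) : (10×2)
= 25:20
GCD = 5
= 5:4

5:4


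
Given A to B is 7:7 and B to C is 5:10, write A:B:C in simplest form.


Match B: multiply A:B by 5 → 35:35
Multiply B:C by 7 → 35:70
Combined: 35:35:70
GCD = 35
= 1:1:2

1:1:2


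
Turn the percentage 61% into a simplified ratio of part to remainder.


61% means 61 parts out of 100; remainder = 39
Part : remainder = 61:39
GCD = 1
= 61:39

61:39


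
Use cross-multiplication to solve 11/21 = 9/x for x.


Cross multiply: 11 × x = 21 × 9
11x = 189
x = 189 / 11
= 17.18

17.18


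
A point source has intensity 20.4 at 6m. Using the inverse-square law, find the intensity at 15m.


I₁d₁² = I₂d₂²
I₂ = I₁ × (d₁/d₂)²
= 20.4 × (6/15)²
= 20.4 × 36/225
= 734.4/225
= 3.2640

3.2640


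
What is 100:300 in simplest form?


GCD(100, 300) = 100
100/100 : 300/100
= 1:3

1:3


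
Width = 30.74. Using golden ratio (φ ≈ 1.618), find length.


φ = (1 + √5) / 2 ≈ 1.618
Length = width × φ = 30.74 × 1.618 = 49.73732
≈ 49.74

49.74


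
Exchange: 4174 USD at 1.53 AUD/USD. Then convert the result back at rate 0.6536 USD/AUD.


Amount × rate = 4174 × 1.53 = 6386.22 AUD
Round-trip: 6386.22 × 0.6536 = 4174.03 USD
= 6386.22 AUD, then 4174.03 USD

6386.22 AUD, then 4174.03 USD


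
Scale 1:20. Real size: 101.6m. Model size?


Model size = real / scale
= 101.6 / 20
= 5.0800 m

5.0800 m


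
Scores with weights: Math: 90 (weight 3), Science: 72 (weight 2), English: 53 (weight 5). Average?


Numerator = 90×3 + 72×2 + 53×5
= 270 + 144 + 265
= 679
Total weight = 10
Weighted avg = 679/10
= 67.90

67.90


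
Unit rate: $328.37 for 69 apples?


Unit rate = total / quantity
= 328.37 / 69
= $4.76 per unit

$4.76 per unit


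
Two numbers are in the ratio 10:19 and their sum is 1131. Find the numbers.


Let A = 10k, B = 19k.
10k + 19k = 1131
29k = 1131 → k = 1131/29 = 39
A = 10×39 = 390, B = 19×39 = 741
= A = 390, B = 741

A = 390, B = 741


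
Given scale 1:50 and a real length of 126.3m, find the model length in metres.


Model size = real / scale
= 126.3 / 50
= 2.5260 m

2.5260 m


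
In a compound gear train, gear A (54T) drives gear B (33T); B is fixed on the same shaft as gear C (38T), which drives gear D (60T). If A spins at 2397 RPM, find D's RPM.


Stage 1: RPM_B = RPM_A × t_A/t_B = 2397 × 54/33 = 129438/33 ≈ 3922.36
B and C share a shaft → RPM_C = RPM_B
Stage 2: RPM_D = RPM_C × t_C/t_D = RPM_A × (t_A×t_C)/(t_B×t_D)
Overall ratio = (54×38)/(33×60) = 2052/1980
RPM_D = 2397 × 2052/1980 = 4918644/1980
≈ 2484.16 RPM

2484.16 RPM


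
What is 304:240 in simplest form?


GCD(304, 240) = 16
304/16 : 240/16
= 19:15

19:15


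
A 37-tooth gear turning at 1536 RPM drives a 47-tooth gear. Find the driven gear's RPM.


Gear ratio = 37:47 = 37:47
RPM_B = RPM_A × (teeth_A / teeth_B)
= 1536 × (37/47)
= 1209.2 RPM

1209.2 RPM


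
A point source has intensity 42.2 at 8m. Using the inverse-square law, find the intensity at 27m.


I₁d₁² = I₂d₂²
I₂ = I₁ × (d₁/d₂)²
= 42.2 × (8/27)²
= 42.2 × 64/729
= 2700.8/729
≈ 3.7048

3.7048


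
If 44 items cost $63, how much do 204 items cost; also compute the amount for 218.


Direct proportion: y/x = constant
k = 63/44 ≈ 1.4318
y at x=204: k × 204 = 63 × 204 / 44 = 12852/44 ≈ 292.09
y at x=218: k × 218 = 63 × 218 / 44 = 13734/44 ≈ 312.14
= 292.09 and 312.14

292.09 and 312.14


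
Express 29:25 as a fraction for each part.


Total parts = 29 + 25 = 54
First part: 29/54 = 29/54
Second part: 25/54 = 25/54
= 29/54 and 25/54

29/54 and 25/54


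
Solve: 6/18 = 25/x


Cross multiply: 6 × x = 18 × 25
6x = 450
x = 450 / 6
= 75.00

75.00


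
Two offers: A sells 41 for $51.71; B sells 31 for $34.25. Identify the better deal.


Deal A: $51.71/41 = $1.2612/unit
Deal B: $34.25/31 = $1.1048/unit
B is cheaper per unit
= Deal B

Deal B


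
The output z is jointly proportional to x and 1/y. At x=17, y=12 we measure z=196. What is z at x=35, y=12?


z = k·x/y
Solve for k using the known point: k = z·y/x = 196×12/17 = 2352/17 ≈ 138.3529
Now evaluate at x=35, y=12:
z = k × 35 / 12 = (2352 × 35) / (17 × 12) = 82320/204
≈ 403.5294

403.5294


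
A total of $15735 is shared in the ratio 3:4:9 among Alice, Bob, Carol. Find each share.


Total parts = 3 + 4 + 9 = 16
Alice: 15735 × 3/16 = 2950.31
Bob: 15735 × 4/16 = 3933.75
Carol: 15735 × 9/16 = 8850.94
= Alice: $2950.31, Bob: $3933.75, Carol: $8850.94

Alice: $2950.31, Bob: $3933.75, Carol: $8850.94


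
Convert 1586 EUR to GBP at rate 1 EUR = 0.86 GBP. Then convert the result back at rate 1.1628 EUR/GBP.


Amount × rate = 1586 × 0.86 = 1363.96 GBP
Round-trip: 1363.96 × 1.1628 = 1586.01 EUR
= 1363.96 GBP, then 1586.01 EUR

1363.96 GBP, then 1586.01 EUR


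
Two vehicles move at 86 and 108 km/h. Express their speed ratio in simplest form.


Ratio = 86:108
GCD = 2
Simplified = 43:54
Time ratio (same distance) = 54:43
Speed ratio = 43:54

43:54


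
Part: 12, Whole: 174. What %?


Percentage = (part / whole) × 100
= (12 / 174) × 100
≈ 6.90%

6.90%


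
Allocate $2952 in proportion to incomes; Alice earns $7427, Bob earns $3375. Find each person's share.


Total income = 7427 + 3375 = $10802
Alice: $2952 × 7427/10802 = $2029.67
Bob: $2952 × 3375/10802 = $922.33
= Alice: $2029.67, Bob: $922.33

Alice: $2029.67, Bob: $922.33


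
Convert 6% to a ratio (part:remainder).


6% means 6 parts out of 100; remainder = 94
Part : remainder = 6:94
GCD = 2
= 3:47

3:47


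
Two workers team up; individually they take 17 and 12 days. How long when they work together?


Rate of A = 1/17 per day
Rate of B = 1/12 per day
Combined rate = 1/17 + 1/12 = 29/204 ≈ 0.1422 per day
Days = 1 / combined rate = 204/29
≈ 7.03 days

7.03 days


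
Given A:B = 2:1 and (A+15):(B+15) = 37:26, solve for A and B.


Let A = 2k, B = 1k.
(2k + 15) / (1k + 15) = 37/26
Cross-multiply: 26(2k + 15) = 37(1k + 15)
52k + 390 = 37k + 555
52k - 37k = 555 - 390
15k = 165
k = 165/15 = 11
A = 2×11 = 22, B = 1×11 = 11
= A = 22, B = 11

A = 22, B = 11


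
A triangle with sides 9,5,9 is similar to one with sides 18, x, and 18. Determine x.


Scale factor = 18/9 = 2
Missing side = 5 × 2
= 10.0

10.0


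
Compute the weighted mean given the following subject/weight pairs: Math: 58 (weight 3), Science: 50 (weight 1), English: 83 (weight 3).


Numerator = 58×3 + 50×1 + 83×3
= 174 + 50 + 249
= 473
Total weight = 7
Weighted avg = 473/7
= 67.57

67.57


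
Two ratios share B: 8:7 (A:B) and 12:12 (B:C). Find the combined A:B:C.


Match B: multiply A:B by 12 → 96:84
Multiply B:C by 7 → 84:84
Combined: 96:84:84
GCD = 12
= 8:7:7

8:7:7


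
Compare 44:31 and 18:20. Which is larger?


44/31 = 1.4194
18/20 = 0.9000
1.4194 > 0.9000, so 44:31 is greater
= 44:31

44:31


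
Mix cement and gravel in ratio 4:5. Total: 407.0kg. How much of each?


Total parts = 4 + 5 = 9
cement: 407.0 × 4/9 = 180.9kg
gravel: 407.0 × 5/9 = 226.1kg
= 180.9kg and 226.1kg

180.9kg and 226.1kg


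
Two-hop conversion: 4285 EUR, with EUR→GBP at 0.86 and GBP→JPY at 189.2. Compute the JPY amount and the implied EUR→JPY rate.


Step 1: 4285 EUR × 0.86 = 3685.10 GBP
Step 2: 3685.10 GBP × 189.2 = 697220.92 JPY
Implied rate EUR→JPY = 0.86 × 189.2 = 162.7120
= 697220.92 JPY; implied rate 162.7120 JPY/EUR

697220.92 JPY; implied rate 162.7120 JPY/EUR


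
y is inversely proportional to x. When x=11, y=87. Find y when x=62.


Inverse proportion: x × y = constant
k = 11 × 87 = 957
y₂ = k / 62 = 957 / 62
= 15.44

15.44


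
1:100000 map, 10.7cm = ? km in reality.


Real distance = map distance × scale
= 10.7cm × 100000
= 1070000 cm = 10700.0 m
= 10.700 km

10.700 km


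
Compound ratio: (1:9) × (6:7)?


Compound ratio = (1×6) : (9×7)
= 6:63
GCD = 3
= 2:21

2:21


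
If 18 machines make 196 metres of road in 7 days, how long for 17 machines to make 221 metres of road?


Days ∝ work / workers, so d₂ = d₁ × (m₁/m₂) × (w₂/w₁)
Workers factor (inverse): 18/17 ≈ 1.0588
Work factor (direct): 221/196 ≈ 1.1276
d₂ = 7 × 18/17 × 221/196 = (7 × 18 × 221) / (17 × 196) = 27846/3332
≈ 8.36 days

8.36 days


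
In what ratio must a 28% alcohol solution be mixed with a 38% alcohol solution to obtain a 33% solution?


Let x parts of 28% mix with y parts of 38%.
28x + 38y = 33(x + y)
28x + 38y = 33x + 33y
x(28 - 33) = y(33 - 38)
x/y = (38 - 33)/(33 - 28) = 5/5
Simplify: 1:1
= 1:1

1:1


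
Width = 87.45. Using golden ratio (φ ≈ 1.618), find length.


φ = (1 + √5) / 2 ≈ 1.618
Length = width × φ = 87.45 × 1.618 = 141.4941
≈ 141.49

141.49


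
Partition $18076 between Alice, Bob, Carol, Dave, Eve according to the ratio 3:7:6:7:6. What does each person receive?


Total parts = 3 + 7 + 6 + 7 + 6 = 29
Alice: 18076 × 3/29 = 1869.93
Bob: 18076 × 7/29 = 4363.17
Carol: 18076 × 6/29 = 3739.86
Dave: 18076 × 7/29 = 4363.17
Eve: 18076 × 6/29 = 3739.86
= Alice: $1869.93, Bob: $4363.17, Carol: $3739.86, Dave: $4363.17, Eve: $3739.86

Alice: $1869.93, Bob: $4363.17, Carol: $3739.86, Dave: $4363.17, Eve: $3739.86


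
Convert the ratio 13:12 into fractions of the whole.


Total parts = 13 + 12 = 25
First part: 13/25 = 13/25
Second part: 12/25 = 12/25
= 13/25 and 12/25

13/25 and 12/25


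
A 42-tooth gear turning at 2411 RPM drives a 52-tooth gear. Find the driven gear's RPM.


Gear ratio = 42:52 = 21:26
RPM_B = RPM_A × (teeth_A / teeth_B)
= 2411 × (42/52)
= 1947.3 RPM

1947.3 RPM


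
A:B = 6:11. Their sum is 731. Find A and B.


Let A = 6k, B = 11k.
6k + 11k = 731
17k = 731 → k = 731/17 = 43
A = 6×43 = 258, B = 11×43 = 473
= A = 258, B = 473

A = 258, B = 473


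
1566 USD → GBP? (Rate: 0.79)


Amount × rate = 1566 × 0.79
= 1237.14 GBP

1237.14 GBP


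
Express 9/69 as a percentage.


Percentage = (part / whole) × 100
= (9 / 69) × 100
≈ 13.04%

13.04%


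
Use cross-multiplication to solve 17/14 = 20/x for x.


Cross multiply: 17 × x = 14 × 20
17x = 280
x = 280 / 17
= 16.47

16.47


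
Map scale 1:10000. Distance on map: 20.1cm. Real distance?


Real distance = map distance × scale
= 20.1cm × 10000
= 201000 cm = 2010.0 m
= 2.010 km

2.010 km


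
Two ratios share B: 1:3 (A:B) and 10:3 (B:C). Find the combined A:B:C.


Match B: multiply A:B by 10 → 10:30
Multiply B:C by 3 → 30:9
Combined: 10:30:9
GCD = 1
= 10:30:9

10:30:9


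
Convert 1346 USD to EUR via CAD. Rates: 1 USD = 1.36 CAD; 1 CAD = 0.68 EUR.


Step 1: 1346 USD × 1.36 = 1830.56 CAD
Step 2: 1830.56 CAD × 0.68 = 1244.78 EUR
Implied rate USD→EUR = 1.36 × 0.68 = 0.9248
= 1244.78 EUR

1244.78 EUR


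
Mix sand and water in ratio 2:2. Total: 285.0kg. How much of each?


Total parts = 2 + 2 = 4
sand: 285.0 × 2/4 = 142.5kg
water: 285.0 × 2/4 = 142.5kg
= 142.5kg and 142.5kg

142.5kg and 142.5kg


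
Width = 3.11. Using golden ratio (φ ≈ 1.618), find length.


φ = (1 + √5) / 2 ≈ 1.618
Length = width × φ = 3.11 × 1.618 = 5.03198
≈ 5.03

5.03


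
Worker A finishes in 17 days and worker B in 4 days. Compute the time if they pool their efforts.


Rate of A = 1/17 per day
Rate of B = 1/4 per day
Combined rate = 1/17 + 1/4 = 21/68 ≈ 0.3088 per day
Days = 1 / combined rate = 68/21
≈ 3.24 days

3.24 days


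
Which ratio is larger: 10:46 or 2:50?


10/46 = 0.2174
2/50 = 0.0400
0.2174 > 0.0400, so 10:46 is greater
= 10:46

10:46


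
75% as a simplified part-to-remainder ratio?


75% means 75 parts out of 100; remainder = 25
Part : remainder = 75:25
GCD = 25
= 3:1

3:1


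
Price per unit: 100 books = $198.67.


Unit rate = total / quantity
= 198.67 / 100
= $1.99 per unit

$1.99 per unit


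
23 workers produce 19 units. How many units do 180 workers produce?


Direct proportion: y/x = constant
k = 19/23 ≈ 0.8261
y₂ = k × 180 = 19 × 180 / 23 = 3420/23
≈ 148.70

148.70


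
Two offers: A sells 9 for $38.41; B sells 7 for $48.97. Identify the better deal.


Deal A: $38.41/9 = $4.2678/unit
Deal B: $48.97/7 = $6.9957/unit
A is cheaper per unit
= Deal A

Deal A


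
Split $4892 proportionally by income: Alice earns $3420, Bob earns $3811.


Total income = 3420 + 3811 = $7231
Alice: $4892 × 3420/7231 = $2313.74
Bob: $4892 × 3811/7231 = $2578.26
= Alice: $2313.74, Bob: $2578.26

Alice: $2313.74, Bob: $2578.26


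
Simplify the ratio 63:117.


GCD(63, 117) = 9
63/9 : 117/9
= 7:13

7:13


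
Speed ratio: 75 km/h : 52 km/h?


Ratio = 75:52
GCD = 1
Simplified = 75:52
Time ratio (same distance) = 52:75
Speed ratio = 75:52

75:52


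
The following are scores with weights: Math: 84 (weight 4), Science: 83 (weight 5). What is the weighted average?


Numerator = 84×4 + 83×5
= 336 + 415
= 751
Total weight = 9
Weighted avg = 751/9
= 83.44

83.44


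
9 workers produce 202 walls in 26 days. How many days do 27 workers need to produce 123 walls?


Days ∝ work / workers, so d₂ = d₁ × (m₁/m₂) × (w₂/w₁)
Workers factor (inverse): 9/27 ≈ 0.3333
Work factor (direct): 123/202 ≈ 0.6089
d₂ = 26 × 9/27 × 123/202 = (26 × 9 × 123) / (27 × 202) = 28782/5454
≈ 5.28 days

5.28 days


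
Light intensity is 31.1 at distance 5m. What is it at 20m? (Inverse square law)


I₁d₁² = I₂d₂²
I₂ = I₁ × (d₁/d₂)²
= 31.1 × (5/20)²
= 31.1 × 25/400
= 777.5/400
≈ 1.9438

1.9438


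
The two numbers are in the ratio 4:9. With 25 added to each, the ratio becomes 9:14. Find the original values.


Let A = 4k, B = 9k.
(4k + 25) / (9k + 25) = 9/14
Cross-multiply: 14(4k + 25) = 9(9k + 25)
56k + 350 = 81k + 225
56k - 81k = 225 - 350
-25k = -125
k = -125/-25 = 5
A = 4×5 = 20, B = 9×5 = 45
= A = 20, B = 45

A = 20, B = 45


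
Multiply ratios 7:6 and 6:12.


Compound ratio = (7×6) : (6×12)
= 42:72
GCD = 6
= 7:12

7:12


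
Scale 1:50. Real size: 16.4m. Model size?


Model size = real / scale
= 16.4 / 50
= 0.3280 m

0.3280 m


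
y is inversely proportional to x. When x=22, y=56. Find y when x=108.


Inverse proportion: x × y = constant
k = 22 × 56 = 1232
y₂ = k / 108 = 1232 / 108
= 11.41

11.41


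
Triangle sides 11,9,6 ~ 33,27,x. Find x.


Scale factor = 33/11 = 3
Missing side = 6 × 3
= 18.0

18.0


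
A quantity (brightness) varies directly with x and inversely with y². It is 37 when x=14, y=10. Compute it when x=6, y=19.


z = k·x/y²
Solve for k using the known point: k = z·y²/x = 37×100/14 = 3700/14 ≈ 264.2857
Now evaluate at x=6, y=19:
z = k × 6 / 361 = (3700 × 6) / (14 × 361) = 22200/5054
≈ 4.3926

4.3926


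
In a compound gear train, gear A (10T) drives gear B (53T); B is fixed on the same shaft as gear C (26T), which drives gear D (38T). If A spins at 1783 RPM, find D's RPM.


Stage 1: RPM_B = RPM_A × t_A/t_B = 1783 × 10/53 = 17830/53 ≈ 336.42
B and C share a shaft → RPM_C = RPM_B
Stage 2: RPM_D = RPM_C × t_C/t_D = RPM_A × (t_A×t_C)/(t_B×t_D)
Overall ratio = (10×26)/(53×38) = 260/2014
RPM_D = 1783 × 260/2014 = 463580/2014
≈ 230.18 RPM

230.18 RPM


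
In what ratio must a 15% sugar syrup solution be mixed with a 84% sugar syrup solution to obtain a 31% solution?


Let x parts of 15% mix with y parts of 84%.
15x + 84y = 31(x + y)
15x + 84y = 31x + 31y
x(15 - 31) = y(31 - 84)
x/y = (84 - 31)/(31 - 15) = 53/16
Simplify: 53:16
= 53:16

53:16


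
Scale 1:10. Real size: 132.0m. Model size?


Model size = real / scale
= 132.0 / 10
= 13.2000 m

13.2000 m


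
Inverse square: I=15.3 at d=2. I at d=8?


I₁d₁² = I₂d₂²
I₂ = I₁ × (d₁/d₂)²
= 15.3 × (2/8)²
= 15.3 × 4/64
= 61.2/64
≈ 0.9563

0.9563


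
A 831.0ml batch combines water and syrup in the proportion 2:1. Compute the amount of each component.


Total parts = 2 + 1 = 3
water: 831.0 × 2/3 = 554.0ml
syrup: 831.0 × 1/3 = 277.0ml
= 554.0ml and 277.0ml

554.0ml and 277.0ml


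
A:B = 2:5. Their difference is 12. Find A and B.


Let A = 2k, B = 5k.
5k - 2k = 12
3k = 12 → k = 12/3 = 4
A = 2×4 = 8, B = 5×4 = 20
= A = 8, B = 20

A = 8, B = 20


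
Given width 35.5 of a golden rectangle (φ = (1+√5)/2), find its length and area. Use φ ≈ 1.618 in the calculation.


φ = (1 + √5) / 2 ≈ 1.618
Length = width × φ = 35.5 × 1.618 = 57.439
≈ 57.44
Area = width × length = 35.5 × 57.439 = 2039.0845 ≈ 2039.08
= Length: 57.44, Area: 2039.08

Length: 57.44, Area: 2039.08


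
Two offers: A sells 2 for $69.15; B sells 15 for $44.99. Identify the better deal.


Deal A: $69.15/2 = $34.5750/unit
Deal B: $44.99/15 = $2.9993/unit
B is cheaper per unit
= Deal B

Deal B


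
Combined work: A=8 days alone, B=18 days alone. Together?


Rate of A = 1/8 per day
Rate of B = 1/18 per day
Combined rate = 1/8 + 1/18 = 26/144 ≈ 0.1806 per day
Days = 1 / combined rate = 144/26
≈ 5.54 days

5.54 days


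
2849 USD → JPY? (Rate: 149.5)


Amount × rate = 2849 × 149.5
= 425925.50 JPY

425925.50 JPY


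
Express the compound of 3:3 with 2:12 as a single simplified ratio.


Compound ratio = (3×2) : (3×12)
= 6:36
GCD = 6
= 1:6

1:6


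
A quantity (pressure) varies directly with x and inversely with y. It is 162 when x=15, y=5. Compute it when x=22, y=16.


z = k·x/y
Solve for k using the known point: k = z·y/x = 162×5/15 = 810/15 = 54.0000
Now evaluate at x=22, y=16:
z = k × 22 / 16 = (810 × 22) / (15 × 16) = 17820/240
= 74.2500

74.2500


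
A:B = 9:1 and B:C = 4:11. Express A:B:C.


Match B: multiply A:B by 4 → 36:4
Multiply B:C by 1 → 4:11
Combined: 36:4:11
GCD = 1
= 36:4:11

36:4:11


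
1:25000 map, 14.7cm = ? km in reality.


Real distance = map distance × scale
= 14.7cm × 25000
= 367500 cm = 3675.0 m
= 3.675 km

3.675 km


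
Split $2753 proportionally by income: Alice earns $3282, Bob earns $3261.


Total income = 3282 + 3261 = $6543
Alice: $2753 × 3282/6543 = $1380.92
Bob: $2753 × 3261/6543 = $1372.08
= Alice: $1380.92, Bob: $1372.08

Alice: $1380.92, Bob: $1372.08


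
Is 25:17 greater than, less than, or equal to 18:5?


25/17 = 1.4706
18/5 = 3.6000
1.4706 < 3.6000, so 25:17 is less
= less than

less than


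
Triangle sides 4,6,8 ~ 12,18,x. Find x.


Scale factor = 12/4 = 3
Missing side = 8 × 3
= 24.0

24.0


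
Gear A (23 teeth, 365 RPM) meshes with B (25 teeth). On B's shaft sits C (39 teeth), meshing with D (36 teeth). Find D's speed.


Stage 1: RPM_B = RPM_A × t_A/t_B = 365 × 23/25 = 8395/25 = 335.80
B and C share a shaft → RPM_C = RPM_B
Stage 2: RPM_D = RPM_C × t_C/t_D = RPM_A × (t_A×t_C)/(t_B×t_D)
Overall ratio = (23×39)/(25×36) = 897/900
RPM_D = 365 × 897/900 = 327405/900
≈ 363.78 RPM

363.78 RPM


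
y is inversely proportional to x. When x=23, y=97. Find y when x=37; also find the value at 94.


Inverse proportion: x × y = constant
k = 23 × 97 = 2231
At x=37: k/37 = 60.30
At x=94: k/94 = 23.73
= 60.30 and 23.73

60.30 and 23.73


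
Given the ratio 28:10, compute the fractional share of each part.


Total parts = 28 + 10 = 38
First part: 28/38 = 14/19
Second part: 10/38 = 5/19
= 14/19 and 5/19

14/19 and 5/19


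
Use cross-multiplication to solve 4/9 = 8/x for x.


Cross multiply: 4 × x = 9 × 8
4x = 72
x = 72 / 4
= 18.00

18.00


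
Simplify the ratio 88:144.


GCD(88, 144) = 8
88/8 : 144/8
= 11:18

11:18


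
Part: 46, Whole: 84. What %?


Percentage = (part / whole) × 100
= (46 / 84) × 100
≈ 54.76%

54.76%


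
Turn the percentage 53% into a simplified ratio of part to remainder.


53% means 53 parts out of 100; remainder = 47
Part : remainder = 53:47
GCD = 1
= 53:47

53:47


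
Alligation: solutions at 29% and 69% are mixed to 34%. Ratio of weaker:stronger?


Let x parts of 29% mix with y parts of 69%.
29x + 69y = 34(x + y)
29x + 69y = 34x + 34y
x(29 - 34) = y(34 - 69)
x/y = (69 - 34)/(34 - 29) = 35/5
Simplify: 7:1
= 7:1

7:1
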